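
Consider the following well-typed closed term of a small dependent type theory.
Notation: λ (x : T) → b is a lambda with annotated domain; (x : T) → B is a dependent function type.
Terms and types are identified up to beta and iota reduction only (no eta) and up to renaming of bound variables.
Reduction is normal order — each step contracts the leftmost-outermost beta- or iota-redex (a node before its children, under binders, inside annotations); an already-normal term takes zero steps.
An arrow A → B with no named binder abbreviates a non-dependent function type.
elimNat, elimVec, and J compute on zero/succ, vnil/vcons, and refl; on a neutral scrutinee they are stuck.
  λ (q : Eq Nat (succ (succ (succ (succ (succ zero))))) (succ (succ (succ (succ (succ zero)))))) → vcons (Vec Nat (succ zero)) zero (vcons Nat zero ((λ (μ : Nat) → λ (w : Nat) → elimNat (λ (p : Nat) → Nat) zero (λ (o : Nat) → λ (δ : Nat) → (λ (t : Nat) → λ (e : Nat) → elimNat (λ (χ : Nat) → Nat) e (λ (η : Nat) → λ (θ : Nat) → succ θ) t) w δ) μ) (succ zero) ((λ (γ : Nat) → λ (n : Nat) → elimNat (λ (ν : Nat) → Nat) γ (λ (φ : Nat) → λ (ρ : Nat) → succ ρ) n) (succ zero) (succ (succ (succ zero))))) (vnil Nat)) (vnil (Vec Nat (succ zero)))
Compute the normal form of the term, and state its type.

reduced normal form:
  λ (q : Eq Nat (succ (succ (succ (succ (succ zero))))) (succ (succ (succ (succ (succ zero)))))) → vcons (Vec Nat (succ zero)) zero (vcons Nat zero (succ (succ (succ (succ zero)))) (vnil Nat)) (vnil (Vec Nat (succ zero)))
type:
  Eq Nat (succ (succ (succ (succ (succ zero))))) (succ (succ (succ (succ (succ zero))))) → Vec (Vec Nat (succ zero)) (succ zero)
observation: the leftmost-outermost redex is a beta-redex, and normalization takes 33 steps.


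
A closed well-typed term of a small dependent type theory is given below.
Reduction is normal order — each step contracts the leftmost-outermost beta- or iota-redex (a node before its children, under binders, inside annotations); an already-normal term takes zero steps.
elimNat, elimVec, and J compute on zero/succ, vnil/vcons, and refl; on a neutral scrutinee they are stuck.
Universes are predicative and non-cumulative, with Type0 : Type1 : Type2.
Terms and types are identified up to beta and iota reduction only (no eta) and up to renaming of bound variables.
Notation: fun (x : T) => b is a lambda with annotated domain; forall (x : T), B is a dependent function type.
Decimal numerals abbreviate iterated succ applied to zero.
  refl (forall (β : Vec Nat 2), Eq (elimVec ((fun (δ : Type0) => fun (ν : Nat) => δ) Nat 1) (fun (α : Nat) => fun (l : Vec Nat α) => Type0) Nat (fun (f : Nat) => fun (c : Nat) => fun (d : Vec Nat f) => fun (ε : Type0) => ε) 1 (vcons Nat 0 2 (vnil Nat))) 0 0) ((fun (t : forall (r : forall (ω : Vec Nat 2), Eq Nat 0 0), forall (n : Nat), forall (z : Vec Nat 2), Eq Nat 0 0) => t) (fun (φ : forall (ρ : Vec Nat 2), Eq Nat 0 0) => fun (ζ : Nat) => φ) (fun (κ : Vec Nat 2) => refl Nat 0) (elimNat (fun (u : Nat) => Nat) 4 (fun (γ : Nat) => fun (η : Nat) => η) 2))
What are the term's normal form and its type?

reduced normal form:
  refl (forall (β : Vec Nat 2), Eq Nat 0 0) (fun (δ : Vec Nat 2) => refl Nat 0)
type:
  Eq (forall (β : Vec Nat 2), Eq Nat 0 0) (fun (δ : Vec Nat 2) => refl Nat 0) (fun (ν : Vec Nat 2) => refl Nat 0)
observation: the first redex contracted is an elimVec iota-redex; the normal form is reached in 9 normal-order steps.


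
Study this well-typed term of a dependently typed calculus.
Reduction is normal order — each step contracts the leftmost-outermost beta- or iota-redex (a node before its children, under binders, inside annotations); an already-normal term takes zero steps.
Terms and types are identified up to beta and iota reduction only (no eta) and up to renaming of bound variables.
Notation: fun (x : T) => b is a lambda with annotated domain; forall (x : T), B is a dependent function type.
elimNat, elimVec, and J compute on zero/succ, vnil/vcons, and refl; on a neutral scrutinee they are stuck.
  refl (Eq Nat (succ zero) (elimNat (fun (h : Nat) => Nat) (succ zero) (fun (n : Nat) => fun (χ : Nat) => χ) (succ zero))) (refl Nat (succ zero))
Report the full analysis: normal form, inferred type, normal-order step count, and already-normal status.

normal form:
  refl (Eq Nat (succ zero) (succ zero)) (refl Nat (succ zero))
inferred type:
  Eq (Eq Nat (succ zero) (succ zero)) (refl Nat (succ zero)) (refl Nat (succ zero))
steps to reach normal form (normal order): 4
started in normal form: no
first contracted redex: an elimNat iota-redex


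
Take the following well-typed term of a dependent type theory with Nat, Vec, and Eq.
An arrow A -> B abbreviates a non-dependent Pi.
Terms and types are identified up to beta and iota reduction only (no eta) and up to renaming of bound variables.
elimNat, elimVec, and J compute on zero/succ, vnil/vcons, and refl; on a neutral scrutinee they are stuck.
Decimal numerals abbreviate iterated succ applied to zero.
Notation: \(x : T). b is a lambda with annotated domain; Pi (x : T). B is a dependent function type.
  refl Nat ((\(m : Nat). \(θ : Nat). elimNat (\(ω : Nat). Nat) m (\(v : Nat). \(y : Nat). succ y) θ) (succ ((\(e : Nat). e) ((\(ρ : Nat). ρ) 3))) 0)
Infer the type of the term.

the term's type:
  Eq Nat 4 4


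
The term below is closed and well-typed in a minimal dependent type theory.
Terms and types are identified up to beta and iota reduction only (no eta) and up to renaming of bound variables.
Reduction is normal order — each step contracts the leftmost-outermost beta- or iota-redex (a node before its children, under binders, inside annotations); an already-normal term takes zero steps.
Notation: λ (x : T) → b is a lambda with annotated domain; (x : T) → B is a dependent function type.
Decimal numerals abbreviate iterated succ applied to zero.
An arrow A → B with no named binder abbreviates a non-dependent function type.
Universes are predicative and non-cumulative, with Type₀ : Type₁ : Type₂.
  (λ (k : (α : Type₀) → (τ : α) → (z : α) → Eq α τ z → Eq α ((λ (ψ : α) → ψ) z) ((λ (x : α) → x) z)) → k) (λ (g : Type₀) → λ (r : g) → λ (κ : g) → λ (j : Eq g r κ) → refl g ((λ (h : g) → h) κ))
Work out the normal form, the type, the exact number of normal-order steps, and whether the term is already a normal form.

resulting normal form:
  λ (k : Type₀) → λ (α : k) → λ (τ : k) → λ (z : Eq k α τ) → refl k τ
inferred type:
  (k : Type₀) → (α : k) → (τ : k) → Eq k α τ → Eq k τ τ
reduction steps (normal order): 2
started in normal form: no
first redex: a beta-redex


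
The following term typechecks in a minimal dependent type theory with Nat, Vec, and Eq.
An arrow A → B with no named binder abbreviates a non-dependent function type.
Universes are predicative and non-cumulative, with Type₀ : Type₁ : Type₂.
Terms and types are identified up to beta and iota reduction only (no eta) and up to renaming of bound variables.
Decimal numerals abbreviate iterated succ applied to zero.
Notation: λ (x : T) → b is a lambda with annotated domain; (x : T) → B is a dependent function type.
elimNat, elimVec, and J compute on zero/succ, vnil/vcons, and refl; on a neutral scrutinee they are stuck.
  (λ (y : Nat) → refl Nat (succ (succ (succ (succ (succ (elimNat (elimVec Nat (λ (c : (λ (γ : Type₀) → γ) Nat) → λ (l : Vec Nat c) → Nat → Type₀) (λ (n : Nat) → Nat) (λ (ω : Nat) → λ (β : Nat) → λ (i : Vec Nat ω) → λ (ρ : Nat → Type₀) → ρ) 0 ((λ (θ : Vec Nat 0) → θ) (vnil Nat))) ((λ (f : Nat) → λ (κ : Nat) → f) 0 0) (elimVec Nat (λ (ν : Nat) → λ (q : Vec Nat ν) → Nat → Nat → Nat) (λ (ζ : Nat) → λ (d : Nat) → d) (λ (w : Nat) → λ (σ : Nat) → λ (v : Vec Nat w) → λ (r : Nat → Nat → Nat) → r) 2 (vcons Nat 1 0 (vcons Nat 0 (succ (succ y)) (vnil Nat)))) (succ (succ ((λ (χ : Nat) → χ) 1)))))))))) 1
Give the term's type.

inferred type:
  Eq Nat 5 5


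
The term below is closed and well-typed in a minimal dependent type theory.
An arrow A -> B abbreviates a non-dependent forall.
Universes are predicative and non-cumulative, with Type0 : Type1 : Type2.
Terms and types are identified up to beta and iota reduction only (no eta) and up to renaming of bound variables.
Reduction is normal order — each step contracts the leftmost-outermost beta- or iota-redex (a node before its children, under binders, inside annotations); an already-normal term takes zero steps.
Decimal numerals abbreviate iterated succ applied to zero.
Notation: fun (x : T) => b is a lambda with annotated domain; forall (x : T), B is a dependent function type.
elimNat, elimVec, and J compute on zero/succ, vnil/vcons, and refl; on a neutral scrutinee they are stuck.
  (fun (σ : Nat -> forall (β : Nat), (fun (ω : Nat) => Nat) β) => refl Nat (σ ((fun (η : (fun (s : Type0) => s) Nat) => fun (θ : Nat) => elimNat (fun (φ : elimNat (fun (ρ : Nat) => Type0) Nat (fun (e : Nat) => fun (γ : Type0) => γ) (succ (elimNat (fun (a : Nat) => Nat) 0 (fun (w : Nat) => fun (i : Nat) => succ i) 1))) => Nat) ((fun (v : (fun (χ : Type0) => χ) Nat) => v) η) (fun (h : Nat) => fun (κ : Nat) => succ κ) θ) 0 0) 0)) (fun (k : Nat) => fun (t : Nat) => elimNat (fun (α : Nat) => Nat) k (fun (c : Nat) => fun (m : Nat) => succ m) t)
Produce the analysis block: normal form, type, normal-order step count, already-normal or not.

reduced normal form:
  refl Nat 0
inferred type:
  Eq Nat 0 0
reduction steps (normal order): 8
already normal: no
first redex: a beta-redex


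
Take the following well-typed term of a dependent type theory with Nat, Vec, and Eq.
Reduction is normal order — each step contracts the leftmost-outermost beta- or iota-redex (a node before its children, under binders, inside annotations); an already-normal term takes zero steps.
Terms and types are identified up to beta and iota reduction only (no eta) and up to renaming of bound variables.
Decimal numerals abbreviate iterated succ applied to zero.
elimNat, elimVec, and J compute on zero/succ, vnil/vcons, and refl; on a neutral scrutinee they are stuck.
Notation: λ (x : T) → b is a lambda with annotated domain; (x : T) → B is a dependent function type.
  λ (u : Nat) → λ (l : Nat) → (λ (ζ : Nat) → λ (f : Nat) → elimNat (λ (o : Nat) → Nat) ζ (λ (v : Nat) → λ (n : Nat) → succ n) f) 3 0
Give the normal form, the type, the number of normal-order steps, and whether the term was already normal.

reduced normal form:
  λ (u : Nat) → λ (l : Nat) → 3
the term's type:
  (u : Nat) → (l : Nat) → Nat
reduction steps (normal order): 3
term was already normal: no
first redex: a beta-redex


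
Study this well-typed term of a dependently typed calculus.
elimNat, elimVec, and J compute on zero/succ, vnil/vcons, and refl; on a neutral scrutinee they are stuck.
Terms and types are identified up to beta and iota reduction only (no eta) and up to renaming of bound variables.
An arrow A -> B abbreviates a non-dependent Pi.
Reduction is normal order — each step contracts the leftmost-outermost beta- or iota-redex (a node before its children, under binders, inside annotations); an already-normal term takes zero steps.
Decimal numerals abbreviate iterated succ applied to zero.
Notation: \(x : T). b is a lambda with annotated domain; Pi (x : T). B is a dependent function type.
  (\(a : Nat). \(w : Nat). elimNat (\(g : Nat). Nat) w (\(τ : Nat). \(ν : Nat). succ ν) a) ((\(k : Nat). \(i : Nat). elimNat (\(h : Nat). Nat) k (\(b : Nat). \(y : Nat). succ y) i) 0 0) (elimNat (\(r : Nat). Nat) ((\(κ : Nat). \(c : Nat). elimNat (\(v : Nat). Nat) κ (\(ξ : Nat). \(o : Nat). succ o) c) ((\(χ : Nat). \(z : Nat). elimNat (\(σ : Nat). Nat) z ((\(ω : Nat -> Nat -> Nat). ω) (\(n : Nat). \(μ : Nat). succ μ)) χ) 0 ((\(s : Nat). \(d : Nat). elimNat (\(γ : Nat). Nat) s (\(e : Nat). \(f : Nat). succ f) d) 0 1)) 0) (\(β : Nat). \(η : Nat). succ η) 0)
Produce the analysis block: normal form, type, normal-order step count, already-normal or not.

reduced normal form:
  1
the term's type:
  Nat
steps to reach normal form (normal order): 19
term was already normal: no
first redex: a beta-redex


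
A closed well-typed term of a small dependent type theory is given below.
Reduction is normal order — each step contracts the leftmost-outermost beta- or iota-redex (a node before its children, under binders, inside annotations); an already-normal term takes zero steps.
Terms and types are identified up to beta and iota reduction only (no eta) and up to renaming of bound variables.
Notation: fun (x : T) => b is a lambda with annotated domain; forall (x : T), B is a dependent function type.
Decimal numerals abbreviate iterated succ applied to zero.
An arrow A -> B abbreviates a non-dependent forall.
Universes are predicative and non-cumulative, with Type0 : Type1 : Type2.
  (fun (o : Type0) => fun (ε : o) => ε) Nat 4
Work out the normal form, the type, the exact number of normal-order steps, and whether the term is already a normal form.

normal form:
  4
type:
  Nat
normal-order step count: 2
started in normal form: no
first contracted redex: a beta-redex


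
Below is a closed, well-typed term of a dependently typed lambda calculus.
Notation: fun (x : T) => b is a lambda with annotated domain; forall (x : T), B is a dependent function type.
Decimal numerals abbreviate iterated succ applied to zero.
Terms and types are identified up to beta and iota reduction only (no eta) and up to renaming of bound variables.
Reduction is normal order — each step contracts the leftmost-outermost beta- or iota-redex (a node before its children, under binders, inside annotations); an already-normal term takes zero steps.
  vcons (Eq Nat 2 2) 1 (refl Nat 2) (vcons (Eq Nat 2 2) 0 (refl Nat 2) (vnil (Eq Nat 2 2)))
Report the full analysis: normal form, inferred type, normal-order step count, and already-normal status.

resulting normal form:
  vcons (Eq Nat 2 2) 1 (refl Nat 2) (vcons (Eq Nat 2 2) 0 (refl Nat 2) (vnil (Eq Nat 2 2)))
inferred type:
  Vec (Eq Nat 2 2) 2
steps to reach normal form (normal order): 0
started in normal form: yes


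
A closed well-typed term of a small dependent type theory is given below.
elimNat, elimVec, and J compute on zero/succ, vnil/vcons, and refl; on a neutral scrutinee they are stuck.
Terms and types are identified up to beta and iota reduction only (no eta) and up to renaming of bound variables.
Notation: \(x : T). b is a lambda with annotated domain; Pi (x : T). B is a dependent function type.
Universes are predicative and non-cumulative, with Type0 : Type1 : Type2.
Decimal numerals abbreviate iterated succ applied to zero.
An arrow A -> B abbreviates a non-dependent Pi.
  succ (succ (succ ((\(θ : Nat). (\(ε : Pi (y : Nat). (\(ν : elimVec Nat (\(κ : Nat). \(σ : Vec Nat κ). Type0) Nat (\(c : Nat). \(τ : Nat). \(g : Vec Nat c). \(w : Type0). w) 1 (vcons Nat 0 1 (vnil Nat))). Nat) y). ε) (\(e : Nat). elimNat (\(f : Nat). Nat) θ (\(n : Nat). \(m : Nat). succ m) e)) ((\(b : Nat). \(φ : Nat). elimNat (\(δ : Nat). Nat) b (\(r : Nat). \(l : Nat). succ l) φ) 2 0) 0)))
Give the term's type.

the term's type:
  Nat


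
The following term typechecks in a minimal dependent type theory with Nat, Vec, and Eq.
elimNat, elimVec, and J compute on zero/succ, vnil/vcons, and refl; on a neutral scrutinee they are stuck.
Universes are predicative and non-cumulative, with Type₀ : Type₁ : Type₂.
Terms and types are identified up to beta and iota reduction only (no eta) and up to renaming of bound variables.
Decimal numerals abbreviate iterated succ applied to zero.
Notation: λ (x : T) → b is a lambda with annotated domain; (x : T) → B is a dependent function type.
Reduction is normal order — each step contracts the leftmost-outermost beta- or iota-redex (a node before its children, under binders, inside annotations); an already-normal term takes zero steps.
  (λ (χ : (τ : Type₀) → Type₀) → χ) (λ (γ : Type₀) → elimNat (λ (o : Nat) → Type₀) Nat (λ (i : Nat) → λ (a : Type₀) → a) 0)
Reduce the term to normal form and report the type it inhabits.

normal form:
  λ (χ : Type₀) → Nat
type:
  (χ : Type₀) → Type₀


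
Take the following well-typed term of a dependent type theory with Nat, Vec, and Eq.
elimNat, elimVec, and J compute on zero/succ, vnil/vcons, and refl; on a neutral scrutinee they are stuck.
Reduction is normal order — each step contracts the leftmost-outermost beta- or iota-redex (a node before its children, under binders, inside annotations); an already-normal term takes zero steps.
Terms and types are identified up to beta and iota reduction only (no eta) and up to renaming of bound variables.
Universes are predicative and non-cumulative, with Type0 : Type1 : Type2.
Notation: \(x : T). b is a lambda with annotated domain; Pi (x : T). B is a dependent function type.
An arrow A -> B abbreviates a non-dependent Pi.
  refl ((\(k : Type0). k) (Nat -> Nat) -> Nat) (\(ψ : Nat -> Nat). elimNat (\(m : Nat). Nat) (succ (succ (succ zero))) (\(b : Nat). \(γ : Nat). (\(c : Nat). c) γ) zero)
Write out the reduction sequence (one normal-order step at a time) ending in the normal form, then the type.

normal-order reduction:
  refl ((\(k : Type0). k) (Nat -> Nat) -> Nat) (\(ψ : Nat -> Nat). elimNat (\(m : Nat). Nat) (succ (succ (succ zero))) (\(b : Nat). \(γ : Nat). (\(c : Nat). c) γ) zero)
  ~> refl ((Nat -> Nat) -> Nat) (\(k : Nat -> Nat). elimNat (\(ψ : Nat). Nat) (succ (succ (succ zero))) (\(m : Nat). \(b : Nat). (\(γ : Nat). γ) b) zero)
  ~> refl ((Nat -> Nat) -> Nat) (\(k : Nat -> Nat). succ (succ (succ zero)))
inferred type:
  Eq ((Nat -> Nat) -> Nat) (\(k : Nat -> Nat). succ (succ (succ zero))) (\(ψ : Nat -> Nat). succ (succ (succ zero)))


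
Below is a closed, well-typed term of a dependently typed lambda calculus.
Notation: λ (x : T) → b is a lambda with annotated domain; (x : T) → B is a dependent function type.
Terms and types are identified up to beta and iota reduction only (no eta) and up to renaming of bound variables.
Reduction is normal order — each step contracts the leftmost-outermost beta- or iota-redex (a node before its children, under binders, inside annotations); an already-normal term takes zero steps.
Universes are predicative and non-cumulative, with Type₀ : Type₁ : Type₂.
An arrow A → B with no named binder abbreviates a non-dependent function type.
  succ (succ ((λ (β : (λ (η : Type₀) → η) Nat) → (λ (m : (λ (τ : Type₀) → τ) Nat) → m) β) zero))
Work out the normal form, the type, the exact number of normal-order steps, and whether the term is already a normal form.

resulting normal form:
  succ (succ zero)
inferred type:
  Nat
reduction steps (normal order): 2
started in normal form: no
first contracted redex: a beta-redex


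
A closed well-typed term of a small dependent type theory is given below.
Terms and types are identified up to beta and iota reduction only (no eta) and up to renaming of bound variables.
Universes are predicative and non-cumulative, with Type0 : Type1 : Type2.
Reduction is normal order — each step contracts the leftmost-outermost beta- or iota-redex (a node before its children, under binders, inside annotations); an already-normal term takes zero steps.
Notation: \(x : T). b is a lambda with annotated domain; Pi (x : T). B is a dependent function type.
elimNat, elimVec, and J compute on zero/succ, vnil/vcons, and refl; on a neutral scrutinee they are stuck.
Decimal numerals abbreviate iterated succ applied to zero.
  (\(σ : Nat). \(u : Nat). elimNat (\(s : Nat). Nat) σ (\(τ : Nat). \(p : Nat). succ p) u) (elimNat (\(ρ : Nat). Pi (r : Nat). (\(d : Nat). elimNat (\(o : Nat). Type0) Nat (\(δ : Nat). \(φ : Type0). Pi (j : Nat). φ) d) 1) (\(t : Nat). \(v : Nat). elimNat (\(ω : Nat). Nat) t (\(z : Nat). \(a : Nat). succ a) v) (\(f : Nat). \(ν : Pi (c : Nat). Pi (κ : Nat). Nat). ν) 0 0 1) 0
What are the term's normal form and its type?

reduced normal form:
  1
type:
  Nat
observation: normalization takes exactly 10 steps under the normal-order strategy.


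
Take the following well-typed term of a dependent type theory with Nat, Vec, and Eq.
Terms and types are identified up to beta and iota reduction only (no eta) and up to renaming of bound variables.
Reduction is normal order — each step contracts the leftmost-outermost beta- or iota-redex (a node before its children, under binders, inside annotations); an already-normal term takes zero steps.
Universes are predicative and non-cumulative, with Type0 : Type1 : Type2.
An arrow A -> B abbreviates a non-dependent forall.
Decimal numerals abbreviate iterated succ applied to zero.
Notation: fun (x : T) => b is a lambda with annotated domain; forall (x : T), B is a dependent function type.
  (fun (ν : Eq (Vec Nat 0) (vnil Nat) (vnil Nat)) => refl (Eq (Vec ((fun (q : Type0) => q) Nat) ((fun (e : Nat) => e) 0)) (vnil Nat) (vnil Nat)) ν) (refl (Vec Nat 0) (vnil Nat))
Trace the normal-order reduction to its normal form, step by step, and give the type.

normal-order reduction sequence:
  (fun (ν : Eq (Vec Nat 0) (vnil Nat) (vnil Nat)) => refl (Eq (Vec ((fun (q : Type0) => q) Nat) ((fun (e : Nat) => e) 0)) (vnil Nat) (vnil Nat)) ν) (refl (Vec Nat 0) (vnil Nat))
  ~> refl (Eq (Vec ((fun (ν : Type0) => ν) Nat) ((fun (q : Nat) => q) 0)) (vnil Nat) (vnil Nat)) (refl (Vec Nat 0) (vnil Nat))
  ~> refl (Eq (Vec Nat ((fun (ν : Nat) => ν) 0)) (vnil Nat) (vnil Nat)) (refl (Vec Nat 0) (vnil Nat))
  ~> refl (Eq (Vec Nat 0) (vnil Nat) (vnil Nat)) (refl (Vec Nat 0) (vnil Nat))
inferred type:
  Eq (Eq (Vec Nat 0) (vnil Nat) (vnil Nat)) (refl (Vec Nat 0) (vnil Nat)) (refl (Vec Nat 0) (vnil Nat))


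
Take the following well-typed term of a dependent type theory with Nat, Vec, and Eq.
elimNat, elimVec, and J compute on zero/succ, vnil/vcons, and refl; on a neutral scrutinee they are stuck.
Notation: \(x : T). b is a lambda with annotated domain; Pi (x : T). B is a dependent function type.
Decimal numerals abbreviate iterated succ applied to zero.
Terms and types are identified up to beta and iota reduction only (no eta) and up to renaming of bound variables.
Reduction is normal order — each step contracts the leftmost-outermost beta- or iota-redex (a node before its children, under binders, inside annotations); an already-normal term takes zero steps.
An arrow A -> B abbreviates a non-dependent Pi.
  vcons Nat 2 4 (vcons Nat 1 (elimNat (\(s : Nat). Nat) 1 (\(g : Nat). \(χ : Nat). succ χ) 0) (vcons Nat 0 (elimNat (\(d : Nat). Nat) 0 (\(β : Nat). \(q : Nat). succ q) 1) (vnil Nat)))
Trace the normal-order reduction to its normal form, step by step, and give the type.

normal-order reduction sequence:
  vcons Nat 2 4 (vcons Nat 1 (elimNat (\(s : Nat). Nat) 1 (\(g : Nat). \(χ : Nat). succ χ) 0) (vcons Nat 0 (elimNat (\(d : Nat). Nat) 0 (\(β : Nat). \(q : Nat). succ q) 1) (vnil Nat)))
  ~> vcons Nat 2 4 (vcons Nat 1 1 (vcons Nat 0 (elimNat (\(s : Nat). Nat) 0 (\(g : Nat). \(χ : Nat). succ χ) 1) (vnil Nat)))
  ~> vcons Nat 2 4 (vcons Nat 1 1 (vcons Nat 0 ((\(s : Nat). \(g : Nat). succ g) 0 (elimNat (\(χ : Nat). Nat) 0 (\(d : Nat). \(β : Nat). succ β) 0)) (vnil Nat)))
  ~> vcons Nat 2 4 (vcons Nat 1 1 (vcons Nat 0 ((\(s : Nat). succ s) (elimNat (\(g : Nat). Nat) 0 (\(χ : Nat). \(d : Nat). succ d) 0)) (vnil Nat)))
  ~> vcons Nat 2 4 (vcons Nat 1 1 (vcons Nat 0 (succ (elimNat (\(s : Nat). Nat) 0 (\(g : Nat). \(χ : Nat). succ χ) 0)) (vnil Nat)))
  ~> vcons Nat 2 4 (vcons Nat 1 1 (vcons Nat 0 1 (vnil Nat)))
inferred type:
  Vec Nat 3


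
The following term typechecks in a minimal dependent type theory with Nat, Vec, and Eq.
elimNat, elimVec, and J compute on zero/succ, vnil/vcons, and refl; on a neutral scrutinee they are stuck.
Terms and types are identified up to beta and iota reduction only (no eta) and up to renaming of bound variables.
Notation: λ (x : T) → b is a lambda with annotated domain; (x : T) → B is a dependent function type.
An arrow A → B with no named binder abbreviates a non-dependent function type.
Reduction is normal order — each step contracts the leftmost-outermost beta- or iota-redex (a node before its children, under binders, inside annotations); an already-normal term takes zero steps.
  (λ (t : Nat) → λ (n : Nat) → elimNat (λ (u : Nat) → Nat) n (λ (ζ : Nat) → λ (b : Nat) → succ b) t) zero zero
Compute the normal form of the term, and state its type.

reduced normal form:
  zero
type:
  Nat
observation: 3 normal-order steps separate the term from its normal form.


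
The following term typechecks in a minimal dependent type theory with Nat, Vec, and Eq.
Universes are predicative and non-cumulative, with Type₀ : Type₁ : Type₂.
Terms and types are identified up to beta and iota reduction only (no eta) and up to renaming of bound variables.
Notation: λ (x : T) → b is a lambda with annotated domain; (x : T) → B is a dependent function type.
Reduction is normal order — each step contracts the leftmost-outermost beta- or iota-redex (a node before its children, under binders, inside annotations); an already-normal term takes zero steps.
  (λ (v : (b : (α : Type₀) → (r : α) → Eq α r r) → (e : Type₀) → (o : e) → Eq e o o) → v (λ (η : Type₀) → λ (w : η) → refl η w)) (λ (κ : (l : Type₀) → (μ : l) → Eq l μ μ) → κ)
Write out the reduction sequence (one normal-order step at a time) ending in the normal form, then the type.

reduction (normal order):
  (λ (v : (b : (α : Type₀) → (r : α) → Eq α r r) → (e : Type₀) → (o : e) → Eq e o o) → v (λ (η : Type₀) → λ (w : η) → refl η w)) (λ (κ : (l : Type₀) → (μ : l) → Eq l μ μ) → κ)
  ~> (λ (v : (b : Type₀) → (α : b) → Eq b α α) → v) (λ (r : Type₀) → λ (e : r) → refl r e)
  ~> λ (v : Type₀) → λ (b : v) → refl v b
type:
  (v : Type₀) → (b : v) → Eq v b b


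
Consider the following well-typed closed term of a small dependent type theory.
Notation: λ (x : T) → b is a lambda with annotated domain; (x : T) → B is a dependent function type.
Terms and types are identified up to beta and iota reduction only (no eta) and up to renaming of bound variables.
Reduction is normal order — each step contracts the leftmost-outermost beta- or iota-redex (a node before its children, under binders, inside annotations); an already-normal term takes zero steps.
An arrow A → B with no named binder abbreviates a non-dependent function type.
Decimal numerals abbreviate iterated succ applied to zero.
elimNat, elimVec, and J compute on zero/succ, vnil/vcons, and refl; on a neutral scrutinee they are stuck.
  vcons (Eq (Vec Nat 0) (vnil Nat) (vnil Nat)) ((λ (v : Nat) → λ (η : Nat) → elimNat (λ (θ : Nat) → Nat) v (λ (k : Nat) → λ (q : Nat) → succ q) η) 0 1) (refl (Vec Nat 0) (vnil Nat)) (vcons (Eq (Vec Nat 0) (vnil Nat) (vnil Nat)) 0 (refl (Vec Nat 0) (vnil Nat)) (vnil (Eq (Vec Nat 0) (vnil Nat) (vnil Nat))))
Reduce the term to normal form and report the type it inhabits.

reduced normal form:
  vcons (Eq (Vec Nat 0) (vnil Nat) (vnil Nat)) 1 (refl (Vec Nat 0) (vnil Nat)) (vcons (Eq (Vec Nat 0) (vnil Nat) (vnil Nat)) 0 (refl (Vec Nat 0) (vnil Nat)) (vnil (Eq (Vec Nat 0) (vnil Nat) (vnil Nat))))
type:
  Vec (Eq (Vec Nat 0) (vnil Nat) (vnil Nat)) 2


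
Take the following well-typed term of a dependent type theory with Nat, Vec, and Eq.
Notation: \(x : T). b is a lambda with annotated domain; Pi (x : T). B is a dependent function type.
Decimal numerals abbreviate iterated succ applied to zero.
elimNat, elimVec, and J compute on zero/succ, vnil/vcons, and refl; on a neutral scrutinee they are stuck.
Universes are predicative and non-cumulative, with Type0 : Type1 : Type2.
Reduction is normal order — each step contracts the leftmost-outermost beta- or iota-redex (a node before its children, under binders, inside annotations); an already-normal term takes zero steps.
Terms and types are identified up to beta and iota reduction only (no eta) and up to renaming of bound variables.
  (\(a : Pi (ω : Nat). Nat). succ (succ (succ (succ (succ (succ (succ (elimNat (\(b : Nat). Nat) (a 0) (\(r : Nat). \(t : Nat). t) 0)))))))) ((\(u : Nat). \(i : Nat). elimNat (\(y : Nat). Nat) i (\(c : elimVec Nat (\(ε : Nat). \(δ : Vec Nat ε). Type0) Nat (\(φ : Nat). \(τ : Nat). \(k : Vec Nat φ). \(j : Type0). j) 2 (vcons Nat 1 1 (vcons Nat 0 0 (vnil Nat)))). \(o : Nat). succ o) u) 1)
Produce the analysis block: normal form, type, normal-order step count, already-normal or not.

reduced normal form:
  8
the term's type:
  Nat
steps to reach normal form (normal order): 8
already normal: no
first contracted redex: a beta-redex


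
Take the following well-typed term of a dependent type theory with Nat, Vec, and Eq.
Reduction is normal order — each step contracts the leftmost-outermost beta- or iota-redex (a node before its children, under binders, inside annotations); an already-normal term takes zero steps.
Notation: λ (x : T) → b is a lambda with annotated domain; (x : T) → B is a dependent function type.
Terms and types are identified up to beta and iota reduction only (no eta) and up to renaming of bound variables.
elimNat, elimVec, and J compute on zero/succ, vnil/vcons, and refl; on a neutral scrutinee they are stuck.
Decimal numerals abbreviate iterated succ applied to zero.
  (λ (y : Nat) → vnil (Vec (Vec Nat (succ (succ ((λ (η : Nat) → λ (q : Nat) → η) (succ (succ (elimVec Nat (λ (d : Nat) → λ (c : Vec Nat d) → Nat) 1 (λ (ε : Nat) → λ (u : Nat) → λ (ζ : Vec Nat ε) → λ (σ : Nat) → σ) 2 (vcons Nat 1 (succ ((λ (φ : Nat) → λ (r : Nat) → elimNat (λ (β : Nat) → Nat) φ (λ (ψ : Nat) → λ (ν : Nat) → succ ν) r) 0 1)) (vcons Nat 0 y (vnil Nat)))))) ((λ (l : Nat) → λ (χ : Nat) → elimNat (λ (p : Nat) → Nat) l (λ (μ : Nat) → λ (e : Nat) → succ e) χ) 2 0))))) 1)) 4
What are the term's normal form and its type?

reduced normal form:
  vnil (Vec (Vec Nat 5) 1)
type:
  Vec (Vec (Vec Nat 5) 1) 0


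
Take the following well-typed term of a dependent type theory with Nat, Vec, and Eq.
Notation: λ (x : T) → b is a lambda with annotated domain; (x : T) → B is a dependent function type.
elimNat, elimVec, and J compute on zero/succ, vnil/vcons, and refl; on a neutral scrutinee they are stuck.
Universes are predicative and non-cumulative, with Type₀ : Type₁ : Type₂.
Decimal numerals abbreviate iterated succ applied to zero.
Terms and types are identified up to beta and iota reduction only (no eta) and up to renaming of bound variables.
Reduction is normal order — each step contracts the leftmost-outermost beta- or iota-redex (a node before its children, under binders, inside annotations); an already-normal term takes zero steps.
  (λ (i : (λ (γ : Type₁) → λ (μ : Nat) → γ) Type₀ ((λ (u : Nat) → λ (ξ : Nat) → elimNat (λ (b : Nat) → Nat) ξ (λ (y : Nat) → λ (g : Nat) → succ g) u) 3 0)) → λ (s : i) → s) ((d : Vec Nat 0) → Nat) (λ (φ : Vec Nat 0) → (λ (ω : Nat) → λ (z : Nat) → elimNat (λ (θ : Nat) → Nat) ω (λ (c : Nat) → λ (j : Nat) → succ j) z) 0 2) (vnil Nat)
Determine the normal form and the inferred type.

normal form:
  2
inferred type:
  Nat
observation: contracting a beta-redex first, the term normalizes in 12 steps.


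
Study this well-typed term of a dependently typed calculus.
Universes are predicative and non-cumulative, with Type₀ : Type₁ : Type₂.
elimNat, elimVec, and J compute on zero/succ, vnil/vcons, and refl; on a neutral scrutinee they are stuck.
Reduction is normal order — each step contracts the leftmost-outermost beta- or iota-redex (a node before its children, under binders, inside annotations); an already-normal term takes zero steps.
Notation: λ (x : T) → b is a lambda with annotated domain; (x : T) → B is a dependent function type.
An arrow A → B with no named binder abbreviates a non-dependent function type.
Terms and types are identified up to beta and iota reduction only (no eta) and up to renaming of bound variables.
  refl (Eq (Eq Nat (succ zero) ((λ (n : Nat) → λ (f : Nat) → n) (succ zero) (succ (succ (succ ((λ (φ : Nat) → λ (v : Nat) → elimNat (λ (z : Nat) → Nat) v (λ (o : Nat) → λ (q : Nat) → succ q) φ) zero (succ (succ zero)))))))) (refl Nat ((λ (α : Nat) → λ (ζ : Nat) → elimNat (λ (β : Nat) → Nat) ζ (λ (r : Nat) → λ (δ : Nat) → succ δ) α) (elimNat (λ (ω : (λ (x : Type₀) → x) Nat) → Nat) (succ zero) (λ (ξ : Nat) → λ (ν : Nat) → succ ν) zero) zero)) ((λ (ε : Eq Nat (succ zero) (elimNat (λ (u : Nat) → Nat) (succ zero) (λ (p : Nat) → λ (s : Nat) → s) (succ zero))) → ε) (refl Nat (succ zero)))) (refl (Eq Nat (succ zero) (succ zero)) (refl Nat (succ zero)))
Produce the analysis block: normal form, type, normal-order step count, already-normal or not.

resulting normal form:
  refl (Eq (Eq Nat (succ zero) (succ zero)) (refl Nat (succ zero)) (refl Nat (succ zero))) (refl (Eq Nat (succ zero) (succ zero)) (refl Nat (succ zero)))
the term's type:
  Eq (Eq (Eq Nat (succ zero) (succ zero)) (refl Nat (succ zero)) (refl Nat (succ zero))) (refl (Eq Nat (succ zero) (succ zero)) (refl Nat (succ zero))) (refl (Eq Nat (succ zero) (succ zero)) (refl Nat (succ zero)))
reduction steps (normal order): 10
already normal: no
first contracted redex: a beta-redex


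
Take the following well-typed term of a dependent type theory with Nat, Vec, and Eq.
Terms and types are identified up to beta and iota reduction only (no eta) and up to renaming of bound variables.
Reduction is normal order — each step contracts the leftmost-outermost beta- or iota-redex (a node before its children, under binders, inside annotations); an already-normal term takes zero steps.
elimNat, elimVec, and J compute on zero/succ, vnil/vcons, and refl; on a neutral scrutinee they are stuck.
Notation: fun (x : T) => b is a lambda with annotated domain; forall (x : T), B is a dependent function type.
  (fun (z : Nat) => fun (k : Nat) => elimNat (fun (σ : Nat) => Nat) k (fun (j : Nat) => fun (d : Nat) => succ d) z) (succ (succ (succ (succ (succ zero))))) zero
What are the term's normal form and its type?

normal form:
  succ (succ (succ (succ (succ zero))))
type:
  Nat


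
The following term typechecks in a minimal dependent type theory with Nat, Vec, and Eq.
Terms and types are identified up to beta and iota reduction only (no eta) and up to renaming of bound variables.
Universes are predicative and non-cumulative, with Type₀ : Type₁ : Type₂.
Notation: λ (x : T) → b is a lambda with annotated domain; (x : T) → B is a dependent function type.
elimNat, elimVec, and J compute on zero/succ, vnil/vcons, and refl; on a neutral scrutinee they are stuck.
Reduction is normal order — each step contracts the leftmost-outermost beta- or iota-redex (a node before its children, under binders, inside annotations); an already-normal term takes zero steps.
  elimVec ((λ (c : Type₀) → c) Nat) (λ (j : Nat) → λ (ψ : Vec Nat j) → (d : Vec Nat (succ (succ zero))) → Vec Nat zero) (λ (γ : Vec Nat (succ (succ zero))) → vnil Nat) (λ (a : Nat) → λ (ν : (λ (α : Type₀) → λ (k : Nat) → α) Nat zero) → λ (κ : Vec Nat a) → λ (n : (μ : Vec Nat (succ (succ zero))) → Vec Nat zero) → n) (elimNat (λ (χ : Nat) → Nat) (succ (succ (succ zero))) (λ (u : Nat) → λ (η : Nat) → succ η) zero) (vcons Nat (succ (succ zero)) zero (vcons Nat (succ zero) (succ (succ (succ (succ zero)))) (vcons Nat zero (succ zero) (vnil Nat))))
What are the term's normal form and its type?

resulting normal form:
  λ (c : Vec Nat (succ (succ zero))) → vnil Nat
the term's type:
  (c : Vec Nat (succ (succ zero))) → Vec Nat zero
observation: the term reaches its normal form after 16 normal-order steps.


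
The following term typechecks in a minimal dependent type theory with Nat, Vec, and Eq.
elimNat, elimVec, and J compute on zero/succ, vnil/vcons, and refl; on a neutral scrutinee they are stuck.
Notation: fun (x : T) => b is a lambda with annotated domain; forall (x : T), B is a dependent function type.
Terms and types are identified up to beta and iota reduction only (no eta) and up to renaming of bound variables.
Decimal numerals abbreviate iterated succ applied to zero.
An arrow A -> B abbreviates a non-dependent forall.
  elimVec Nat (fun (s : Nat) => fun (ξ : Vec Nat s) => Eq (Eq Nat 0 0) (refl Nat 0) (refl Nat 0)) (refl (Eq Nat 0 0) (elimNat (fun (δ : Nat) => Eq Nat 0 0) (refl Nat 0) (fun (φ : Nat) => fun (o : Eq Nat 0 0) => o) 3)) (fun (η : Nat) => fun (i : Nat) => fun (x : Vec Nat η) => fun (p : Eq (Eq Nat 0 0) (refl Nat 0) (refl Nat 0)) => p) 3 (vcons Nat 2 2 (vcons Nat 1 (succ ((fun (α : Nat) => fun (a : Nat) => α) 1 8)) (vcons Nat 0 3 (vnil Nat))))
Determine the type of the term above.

inferred type:
  Eq (Eq Nat 0 0) (refl Nat 0) (refl Nat 0)


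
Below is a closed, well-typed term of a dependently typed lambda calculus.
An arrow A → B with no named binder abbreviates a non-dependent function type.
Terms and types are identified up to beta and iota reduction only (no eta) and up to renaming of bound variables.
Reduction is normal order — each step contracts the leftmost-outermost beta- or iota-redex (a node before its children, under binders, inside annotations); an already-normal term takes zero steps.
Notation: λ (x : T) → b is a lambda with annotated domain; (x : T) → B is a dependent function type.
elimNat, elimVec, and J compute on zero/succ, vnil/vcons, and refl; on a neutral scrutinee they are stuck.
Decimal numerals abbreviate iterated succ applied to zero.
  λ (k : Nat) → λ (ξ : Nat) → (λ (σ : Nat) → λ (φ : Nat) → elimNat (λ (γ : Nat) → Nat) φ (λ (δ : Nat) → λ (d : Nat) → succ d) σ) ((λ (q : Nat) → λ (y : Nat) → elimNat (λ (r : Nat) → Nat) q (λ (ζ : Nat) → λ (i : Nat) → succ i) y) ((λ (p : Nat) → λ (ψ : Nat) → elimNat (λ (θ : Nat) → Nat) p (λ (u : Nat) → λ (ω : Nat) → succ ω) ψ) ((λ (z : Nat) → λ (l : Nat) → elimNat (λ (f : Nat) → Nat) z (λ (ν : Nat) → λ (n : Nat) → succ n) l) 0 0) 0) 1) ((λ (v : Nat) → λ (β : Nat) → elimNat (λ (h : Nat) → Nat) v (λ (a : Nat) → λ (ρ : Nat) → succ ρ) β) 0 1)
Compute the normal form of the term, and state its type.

normal form:
  λ (k : Nat) → λ (ξ : Nat) → 2
inferred type:
  Nat → Nat → Nat


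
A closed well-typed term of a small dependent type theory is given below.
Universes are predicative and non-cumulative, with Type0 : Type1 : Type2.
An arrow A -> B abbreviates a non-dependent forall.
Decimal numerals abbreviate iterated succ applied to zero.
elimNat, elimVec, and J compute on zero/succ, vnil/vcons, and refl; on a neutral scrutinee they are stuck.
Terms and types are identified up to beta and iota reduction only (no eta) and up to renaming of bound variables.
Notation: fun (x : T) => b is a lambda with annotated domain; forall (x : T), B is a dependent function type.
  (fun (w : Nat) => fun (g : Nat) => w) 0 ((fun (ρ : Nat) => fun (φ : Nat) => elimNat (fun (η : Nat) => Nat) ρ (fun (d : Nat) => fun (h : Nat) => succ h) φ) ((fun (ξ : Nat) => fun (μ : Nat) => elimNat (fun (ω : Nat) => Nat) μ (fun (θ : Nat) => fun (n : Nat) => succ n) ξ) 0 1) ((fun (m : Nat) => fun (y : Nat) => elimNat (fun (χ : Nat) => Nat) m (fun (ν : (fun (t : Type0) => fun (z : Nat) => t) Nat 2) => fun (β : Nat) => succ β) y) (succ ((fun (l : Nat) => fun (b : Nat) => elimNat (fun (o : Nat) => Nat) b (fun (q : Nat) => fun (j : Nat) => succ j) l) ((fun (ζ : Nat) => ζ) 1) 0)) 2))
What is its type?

type:
  Nat


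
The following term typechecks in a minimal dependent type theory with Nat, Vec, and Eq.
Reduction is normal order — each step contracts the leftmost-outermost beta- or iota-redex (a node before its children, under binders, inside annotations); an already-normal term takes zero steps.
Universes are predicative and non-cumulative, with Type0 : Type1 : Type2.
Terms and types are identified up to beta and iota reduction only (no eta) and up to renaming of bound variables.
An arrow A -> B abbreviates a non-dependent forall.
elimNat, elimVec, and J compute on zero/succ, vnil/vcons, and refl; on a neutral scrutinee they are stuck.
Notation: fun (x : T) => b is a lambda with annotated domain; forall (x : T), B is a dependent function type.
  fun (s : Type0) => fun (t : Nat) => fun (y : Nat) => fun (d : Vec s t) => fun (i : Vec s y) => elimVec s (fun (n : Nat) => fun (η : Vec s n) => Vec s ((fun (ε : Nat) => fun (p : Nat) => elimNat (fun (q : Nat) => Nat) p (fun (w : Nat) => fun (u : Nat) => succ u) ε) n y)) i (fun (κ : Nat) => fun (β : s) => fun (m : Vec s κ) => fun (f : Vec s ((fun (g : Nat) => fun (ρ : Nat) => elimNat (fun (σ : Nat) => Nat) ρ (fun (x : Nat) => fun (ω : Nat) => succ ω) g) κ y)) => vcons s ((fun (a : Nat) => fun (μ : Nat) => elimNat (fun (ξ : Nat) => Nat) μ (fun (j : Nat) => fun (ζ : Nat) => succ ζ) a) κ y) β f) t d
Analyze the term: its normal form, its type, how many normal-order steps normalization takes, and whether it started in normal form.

resulting normal form:
  fun (s : Type0) => fun (t : Nat) => fun (y : Nat) => fun (d : Vec s t) => fun (i : Vec s y) => elimVec s (fun (n : Nat) => fun (η : Vec s n) => Vec s (elimNat (fun (ε : Nat) => Nat) y (fun (p : Nat) => fun (q : Nat) => succ q) n)) i (fun (w : Nat) => fun (u : s) => fun (κ : Vec s w) => fun (β : Vec s (elimNat (fun (m : Nat) => Nat) y (fun (f : Nat) => fun (g : Nat) => succ g) w)) => vcons s (elimNat (fun (ρ : Nat) => Nat) y (fun (σ : Nat) => fun (x : Nat) => succ x) w) u β) t d
type:
  forall (s : Type0), forall (t : Nat), forall (y : Nat), Vec s t -> Vec s y -> Vec s (elimNat (fun (d : Nat) => Nat) y (fun (i : Nat) => fun (n : Nat) => succ n) t)
steps to reach normal form (normal order): 6
term was already normal: no
first redex: a beta-redex
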